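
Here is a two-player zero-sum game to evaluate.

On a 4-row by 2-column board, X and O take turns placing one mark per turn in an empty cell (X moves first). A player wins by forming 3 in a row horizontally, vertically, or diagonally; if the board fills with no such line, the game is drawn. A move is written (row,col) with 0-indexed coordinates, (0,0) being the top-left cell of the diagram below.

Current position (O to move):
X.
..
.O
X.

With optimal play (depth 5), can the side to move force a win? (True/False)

O winning at [X./../.O/X.]: True

[X./../.O/X.] O move#1: (0,1):+0/XO/../.O/X., (1,0):+0/X./O./.O/X., (1,1):+1/X./.O/.O/X.*, (2,0):+0/X./../OO/X., (3,1):+0/X./../.O/XO
[X./.O/.O/X.] X move#2: (0,1):-1/XX/.O/.O/X.*, (1,0):-1/X./XO/.O/X., (2,0):-1/X./.O/XO/X., (3,1):-1/X./.O/.O/XX
[XX/.O/.O/X.] O move#3: (1,0):+0/XX/OO/.O/X., (2,0):+0/XX/.O/OO/X., (3,1):+1/XX/.O/.O/XO*
[XX/.O/.O/XO] end (terminal -1, X#4); searched X./../.O/X. to 5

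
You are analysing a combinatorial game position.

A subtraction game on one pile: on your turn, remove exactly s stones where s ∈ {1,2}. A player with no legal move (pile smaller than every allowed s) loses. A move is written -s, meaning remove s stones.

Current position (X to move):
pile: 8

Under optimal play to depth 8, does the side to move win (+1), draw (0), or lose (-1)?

p1 X@[8]: -1[7]-1 -2[6]+1*
p2 O@[6]: -1[5]-1* -2[4]-1
p3 X@[5]: -1[4]-1 -2[3]+1*
p4 O@[3]: -1[2]-1* -2[1]-1
p5 X@[2]: -1[1]-1 -2[0]+1*
p6 O@[0] terminal -1; root [8] d8

value(8, X) = +1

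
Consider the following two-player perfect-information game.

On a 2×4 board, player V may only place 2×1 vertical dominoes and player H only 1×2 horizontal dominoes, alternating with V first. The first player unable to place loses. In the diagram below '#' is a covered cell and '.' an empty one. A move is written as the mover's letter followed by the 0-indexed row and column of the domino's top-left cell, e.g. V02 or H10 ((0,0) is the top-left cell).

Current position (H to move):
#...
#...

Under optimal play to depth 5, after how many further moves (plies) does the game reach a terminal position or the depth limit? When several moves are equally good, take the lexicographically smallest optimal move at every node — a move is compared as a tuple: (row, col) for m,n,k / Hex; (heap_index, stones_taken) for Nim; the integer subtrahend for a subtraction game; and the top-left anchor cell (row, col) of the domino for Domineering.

[#.../#...] H move#1: H01:+1/###./#...*, H02:+1/#.##/#..., H11:+1/#.../###., H12:+1/#.../#.##
[###./#...] V move#2: V03:-1/####/#..#*
[####/#..#] H move#3: H11:+1/####/####*
[####/####] end (terminal -1, V#4); searched #.../#... to 5

PV length from [#.../#...]: 3 plies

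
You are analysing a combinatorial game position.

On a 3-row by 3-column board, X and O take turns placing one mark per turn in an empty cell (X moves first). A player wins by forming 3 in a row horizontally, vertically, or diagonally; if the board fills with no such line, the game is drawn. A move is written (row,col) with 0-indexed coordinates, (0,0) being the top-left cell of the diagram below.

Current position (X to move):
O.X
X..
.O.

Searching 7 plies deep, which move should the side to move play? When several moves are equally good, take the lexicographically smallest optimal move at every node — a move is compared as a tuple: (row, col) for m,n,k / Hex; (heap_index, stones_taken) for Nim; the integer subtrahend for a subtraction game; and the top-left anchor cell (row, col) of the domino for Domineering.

X's best at [O.X/X../.O.]: (1,1)

ply 1, X at O.X/X../.O. | (0,1)=-1→OXX/X../.O.; (1,1)=+1→O.X/XX./.O.*; (1,2)=+1→O.X/X.X/.O.; (2,0)=-1→O.X/X../XO.; (2,2)=+0→O.X/X../.OX
ply 2, O at O.X/XX./.O. | (0,1)=-1→OOX/XX./.O.*; (1,2)=-1→O.X/XXO/.O.; (2,0)=-1→O.X/XX./OO.; (2,2)=-1→O.X/XX./.OO
ply 3, X at OOX/XX./.O. | (1,2)=+1→OOX/XXX/.O.*; (2,0)=+1→OOX/XX./XO.; (2,2)=+1→OOX/XX./.OX
ply 4: OOX/XXX/.O. is terminal -1 (O); from O.X/X../.O. depth 7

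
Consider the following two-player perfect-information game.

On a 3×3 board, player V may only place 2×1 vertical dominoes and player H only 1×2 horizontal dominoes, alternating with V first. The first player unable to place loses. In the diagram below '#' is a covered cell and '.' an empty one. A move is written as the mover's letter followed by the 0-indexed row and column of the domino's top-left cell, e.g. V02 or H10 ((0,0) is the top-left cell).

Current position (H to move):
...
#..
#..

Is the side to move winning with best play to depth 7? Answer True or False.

[.../#../#..] H move#1: H00:-1/##./#../#.., H01:-1/.##/#../#.., H11:+1/.../###/#..*, H21:-1/.../#../###
[.../###/#..] end (terminal -1, V#2); searched .../#../#.. to 7

H winning at [.../#../#..]: True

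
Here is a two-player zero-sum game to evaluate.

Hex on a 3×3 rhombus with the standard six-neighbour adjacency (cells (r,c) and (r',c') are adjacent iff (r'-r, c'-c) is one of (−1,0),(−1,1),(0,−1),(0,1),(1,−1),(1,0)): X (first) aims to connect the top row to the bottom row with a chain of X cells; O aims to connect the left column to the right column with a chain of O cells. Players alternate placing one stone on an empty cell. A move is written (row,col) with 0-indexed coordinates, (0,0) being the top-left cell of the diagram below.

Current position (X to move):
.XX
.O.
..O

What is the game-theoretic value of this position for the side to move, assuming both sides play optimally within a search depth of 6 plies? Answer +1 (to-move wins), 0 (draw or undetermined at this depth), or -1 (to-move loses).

value(.XX/.O./..O, X) = -1

ply 1, X at .XX/.O./..O | (0,0)=-1→XXX/.O./..O*; (1,0)=-1→.XX/XO./..O; (1,2)=-1→.XX/.OX/..O; (2,0)=-1→.XX/.O./X.O; (2,1)=-1→.XX/.O./.XO
ply 2, O at XXX/.O./..O | (1,0)=+1→XXX/OO./..O*; (1,2)=+1→XXX/.OO/..O; (2,0)=+1→XXX/.O./O.O; (2,1)=+1→XXX/.O./.OO
ply 3, X at XXX/OO./..O | (1,2)=-1→XXX/OOX/..O*; (2,0)=-1→XXX/OO./X.O; (2,1)=-1→XXX/OO./.XO
ply 4, O at XXX/OOX/..O | (2,0)=-1→XXX/OOX/O.O; (2,1)=+1→XXX/OOX/.OO*
ply 5: XXX/OOX/.OO is terminal -1 (X); from .XX/.O./..O depth 6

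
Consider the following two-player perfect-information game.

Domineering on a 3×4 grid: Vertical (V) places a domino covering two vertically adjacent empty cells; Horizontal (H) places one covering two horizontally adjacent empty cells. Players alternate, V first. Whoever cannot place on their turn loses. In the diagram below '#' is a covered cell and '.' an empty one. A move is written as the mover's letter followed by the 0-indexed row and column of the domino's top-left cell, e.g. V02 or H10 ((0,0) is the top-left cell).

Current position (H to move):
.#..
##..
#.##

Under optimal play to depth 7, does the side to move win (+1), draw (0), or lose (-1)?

value(.#../##../#.##, H) = +1

ply 1, H at .#../##../#.## | H02=+1→.###/##../#.##*; H12=+1→.#../####/#.##
ply 2: .###/##../#.## is terminal -1 (V); from .#../##../#.## depth 7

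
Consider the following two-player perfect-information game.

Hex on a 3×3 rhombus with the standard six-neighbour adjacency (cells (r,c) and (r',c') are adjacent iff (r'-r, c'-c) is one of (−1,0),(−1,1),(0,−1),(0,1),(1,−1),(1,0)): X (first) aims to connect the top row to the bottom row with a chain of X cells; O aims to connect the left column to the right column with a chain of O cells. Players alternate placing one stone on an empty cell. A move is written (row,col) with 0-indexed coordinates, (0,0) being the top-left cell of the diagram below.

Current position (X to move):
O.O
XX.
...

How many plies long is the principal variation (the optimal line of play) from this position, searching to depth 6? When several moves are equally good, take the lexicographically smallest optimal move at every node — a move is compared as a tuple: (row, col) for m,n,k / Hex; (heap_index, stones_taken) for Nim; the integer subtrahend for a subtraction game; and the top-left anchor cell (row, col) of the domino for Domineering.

PV length from [O.O/XX./...]: 3 plies

[O.O/XX./...] X move#1: (0,1):+1/OXO/XX./...*, (1,2):-1/O.O/XXX/..., (2,0):-1/O.O/XX./X.., (2,1):-1/O.O/XX./.X., (2,2):-1/O.O/XX./..X
[OXO/XX./...] O move#2: (1,2):-1/OXO/XXO/...*, (2,0):-1/OXO/XX./O.., (2,1):-1/OXO/XX./.O., (2,2):-1/OXO/XX./..O
[OXO/XXO/...] X move#3: (2,0):+1/OXO/XXO/X..*, (2,1):+1/OXO/XXO/.X., (2,2):+1/OXO/XXO/..X
[OXO/XXO/X..] end (terminal -1, O#4); searched O.O/XX./... to 6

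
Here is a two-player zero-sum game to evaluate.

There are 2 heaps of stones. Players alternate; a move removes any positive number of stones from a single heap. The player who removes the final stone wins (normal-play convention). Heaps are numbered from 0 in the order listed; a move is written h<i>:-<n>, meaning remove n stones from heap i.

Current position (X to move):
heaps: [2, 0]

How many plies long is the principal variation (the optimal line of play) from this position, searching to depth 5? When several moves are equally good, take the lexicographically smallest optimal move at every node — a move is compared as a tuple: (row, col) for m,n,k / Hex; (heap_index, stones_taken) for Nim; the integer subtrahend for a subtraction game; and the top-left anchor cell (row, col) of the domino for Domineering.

ply 1, X at (2,0) | h0:-1=-1→(1,0); h0:-2=+1→(0,0)*
ply 2: (0,0) is terminal -1 (O); from (2,0) depth 5

PV length from [(2,0)]: 1 ply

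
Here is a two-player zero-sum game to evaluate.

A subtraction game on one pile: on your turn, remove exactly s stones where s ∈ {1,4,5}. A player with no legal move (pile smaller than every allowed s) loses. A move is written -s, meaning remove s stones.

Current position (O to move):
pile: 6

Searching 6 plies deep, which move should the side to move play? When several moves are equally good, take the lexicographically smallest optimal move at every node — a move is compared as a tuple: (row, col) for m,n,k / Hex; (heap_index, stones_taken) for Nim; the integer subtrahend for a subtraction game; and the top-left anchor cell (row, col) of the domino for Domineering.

p1 O@[6]: -1[5]-1 -4[2]+1* -5[1]-1
p2 X@[2]: -1[1]-1*
p3 O@[1]: -1[0]+1*
p4 X@[0] terminal -1; root [6] d6

O's best at [6]: -4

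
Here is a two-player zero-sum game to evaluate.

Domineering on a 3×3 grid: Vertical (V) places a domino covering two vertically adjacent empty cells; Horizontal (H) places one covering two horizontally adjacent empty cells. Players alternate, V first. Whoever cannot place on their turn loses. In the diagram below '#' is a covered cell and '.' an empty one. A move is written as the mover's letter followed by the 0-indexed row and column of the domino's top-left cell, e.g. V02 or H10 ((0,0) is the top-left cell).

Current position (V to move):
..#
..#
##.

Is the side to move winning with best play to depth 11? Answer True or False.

[..#/..#/##.] V move#1: V00:+1/#.#/#.#/##.*, V01:+1/.##/.##/##.
[#.#/#.#/##.] end (terminal -1, H#2); searched ..#/..#/##. to 11

V winning at [..#/..#/##.]: True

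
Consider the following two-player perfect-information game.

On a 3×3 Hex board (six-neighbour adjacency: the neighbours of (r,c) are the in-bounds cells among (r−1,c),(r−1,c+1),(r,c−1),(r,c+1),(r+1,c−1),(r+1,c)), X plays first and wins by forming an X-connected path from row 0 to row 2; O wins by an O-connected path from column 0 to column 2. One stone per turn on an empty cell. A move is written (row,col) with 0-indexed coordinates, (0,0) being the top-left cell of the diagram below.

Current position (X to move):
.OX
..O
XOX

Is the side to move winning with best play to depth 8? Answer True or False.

[.OX/..O/XOX] X move#1: (0,0):+1/XOX/..O/XOX*, (1,0):+1/.OX/X.O/XOX, (1,1):+1/.OX/.XO/XOX
[XOX/..O/XOX] O move#2: (1,0):-1/XOX/O.O/XOX*, (1,1):-1/XOX/.OO/XOX
[XOX/O.O/XOX] X move#3: (1,1):+1/XOX/OXO/XOX*
[XOX/OXO/XOX] end (terminal -1, O#4); searched .OX/..O/XOX to 8

X winning at [.OX/..O/XOX]: True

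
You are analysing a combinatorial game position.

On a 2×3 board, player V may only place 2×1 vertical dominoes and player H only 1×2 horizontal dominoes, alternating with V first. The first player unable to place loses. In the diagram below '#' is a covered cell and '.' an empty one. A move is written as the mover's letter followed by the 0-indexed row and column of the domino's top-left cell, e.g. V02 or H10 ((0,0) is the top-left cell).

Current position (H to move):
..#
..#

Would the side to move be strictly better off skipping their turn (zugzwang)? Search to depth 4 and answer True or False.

p1 H@[..#/..#]: H00[###/..#]+1* H10[..#/###]+1
p2 V@[###/..#] terminal -1; root [..#/..#] d4
pass branch (V moves first from the same position):
  | p1 V@[..#/..#]: V00[#.#/#.#]+1* V01[.##/.##]+1
  | p2 H@[#.#/#.#] terminal -1; root [..#/..#] d4
H moving scores +1; H passing scores -1

zugzwang(..#/..#, H) = False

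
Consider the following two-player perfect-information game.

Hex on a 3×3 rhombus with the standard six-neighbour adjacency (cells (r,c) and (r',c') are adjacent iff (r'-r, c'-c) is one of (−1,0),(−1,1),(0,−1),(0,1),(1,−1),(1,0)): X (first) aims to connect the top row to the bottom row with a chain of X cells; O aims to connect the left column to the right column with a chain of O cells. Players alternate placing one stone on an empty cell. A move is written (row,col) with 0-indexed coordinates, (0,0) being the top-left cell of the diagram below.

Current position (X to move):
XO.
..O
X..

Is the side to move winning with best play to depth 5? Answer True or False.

X winning at [XO./..O/X..]: True

p1 X@[XO./..O/X..]: (0,2)[XOX/..O/X..]+1* (1,0)[XO./X.O/X..]+1 (1,1)[XO./.XO/X..]+1 (2,1)[XO./..O/XX.]-1 (2,2)[XO./..O/X.X]-1
p2 O@[XOX/..O/X..]: (1,0)[XOX/O.O/X..]-1* (1,1)[XOX/.OO/X..]-1 (2,1)[XOX/..O/XO.]-1 (2,2)[XOX/..O/X.O]-1
p3 X@[XOX/O.O/X..]: (1,1)[XOX/OXO/X..]+1* (2,1)[XOX/O.O/XX.]-1 (2,2)[XOX/O.O/X.X]-1
p4 O@[XOX/OXO/X..] terminal -1; root [XO./..O/X..] d5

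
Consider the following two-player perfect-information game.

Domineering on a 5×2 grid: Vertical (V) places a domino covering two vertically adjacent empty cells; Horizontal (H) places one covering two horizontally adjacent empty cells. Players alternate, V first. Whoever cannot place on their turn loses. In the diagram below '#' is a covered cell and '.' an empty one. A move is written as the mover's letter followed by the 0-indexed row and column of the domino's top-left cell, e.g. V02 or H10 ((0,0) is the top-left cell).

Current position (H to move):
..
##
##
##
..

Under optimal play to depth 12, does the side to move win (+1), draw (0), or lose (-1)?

p1 H@[../##/##/##/..]: H00[##/##/##/##/..]+1* H40[../##/##/##/##]+1
p2 V@[##/##/##/##/..] terminal -1; root [../##/##/##/..] d12

value(../##/##/##/.., H) = +1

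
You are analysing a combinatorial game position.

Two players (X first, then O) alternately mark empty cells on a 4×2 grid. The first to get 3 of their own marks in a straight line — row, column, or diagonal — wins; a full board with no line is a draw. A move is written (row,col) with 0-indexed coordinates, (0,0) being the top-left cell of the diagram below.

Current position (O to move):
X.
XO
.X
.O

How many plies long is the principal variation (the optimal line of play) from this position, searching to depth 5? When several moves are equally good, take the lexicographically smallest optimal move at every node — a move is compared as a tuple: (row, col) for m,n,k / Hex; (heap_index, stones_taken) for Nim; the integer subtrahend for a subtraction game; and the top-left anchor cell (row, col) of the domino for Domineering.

p1 O@[X./XO/.X/.O]: (0,1)[XO/XO/.X/.O]-1 (2,0)[X./XO/OX/.O]+0* (3,0)[X./XO/.X/OO]-1
p2 X@[X./XO/OX/.O]: (0,1)[XX/XO/OX/.O]+0* (3,0)[X./XO/OX/XO]+0
p3 O@[XX/XO/OX/.O]: (3,0)[XX/XO/OX/OO]+0*
p4 X@[XX/XO/OX/OO] terminal +0; root [X./XO/.X/.O] d5

PV length from [X./XO/.X/.O]: 3 plies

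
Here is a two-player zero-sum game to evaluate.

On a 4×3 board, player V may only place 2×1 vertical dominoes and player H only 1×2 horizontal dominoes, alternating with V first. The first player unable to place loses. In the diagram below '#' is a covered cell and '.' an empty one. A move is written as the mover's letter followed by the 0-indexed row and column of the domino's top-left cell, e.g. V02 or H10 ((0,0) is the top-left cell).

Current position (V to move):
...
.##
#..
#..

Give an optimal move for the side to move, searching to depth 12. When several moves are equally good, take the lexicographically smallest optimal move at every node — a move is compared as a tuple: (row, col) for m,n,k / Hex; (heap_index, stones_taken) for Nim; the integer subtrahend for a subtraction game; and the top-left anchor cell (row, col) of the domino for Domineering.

V's best at [.../.##/#../#..]: V21

ply 1, V at .../.##/#../#.. | V00=-1→#../###/#../#..; V21=+1→.../.##/##./##.*; V22=+1→.../.##/#.#/#.#
ply 2, H at .../.##/##./##. | H00=-1→##./.##/##./##.*; H01=-1→.##/.##/##./##.
ply 3, V at ##./.##/##./##. | V22=+1→##./.##/###/###*
ply 4: ##./.##/###/### is terminal -1 (H); from .../.##/#../#.. depth 12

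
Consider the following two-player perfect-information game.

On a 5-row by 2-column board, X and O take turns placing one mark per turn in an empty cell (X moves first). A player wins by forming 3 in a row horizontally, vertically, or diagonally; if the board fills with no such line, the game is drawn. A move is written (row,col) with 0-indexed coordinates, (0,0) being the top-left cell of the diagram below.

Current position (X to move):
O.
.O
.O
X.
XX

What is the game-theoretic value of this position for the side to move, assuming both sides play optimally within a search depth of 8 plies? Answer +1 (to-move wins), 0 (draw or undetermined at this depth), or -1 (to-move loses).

p1 X@[O./.O/.O/X./XX]: (0,1)[OX/.O/.O/X./XX]-1 (1,0)[O./XO/.O/X./XX]-1 (2,0)[O./.O/XO/X./XX]+1* (3,1)[O./.O/.O/XX/XX]-1
p2 O@[O./.O/XO/X./XX] terminal -1; root [O./.O/.O/X./XX] d8

value(O./.O/.O/X./XX, X) = +1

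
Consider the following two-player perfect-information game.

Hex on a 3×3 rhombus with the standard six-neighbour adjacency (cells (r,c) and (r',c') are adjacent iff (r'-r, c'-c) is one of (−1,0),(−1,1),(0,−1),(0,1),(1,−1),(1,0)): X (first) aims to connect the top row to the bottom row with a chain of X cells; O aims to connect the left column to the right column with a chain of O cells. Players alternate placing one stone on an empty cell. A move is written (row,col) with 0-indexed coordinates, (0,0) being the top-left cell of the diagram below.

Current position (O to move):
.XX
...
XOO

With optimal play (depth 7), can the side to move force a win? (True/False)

O winning at [.XX/.../XOO]: False

p1 O@[.XX/.../XOO]: (0,0)[OXX/.../XOO]-1* (1,0)[.XX/O../XOO]-1 (1,1)[.XX/.O./XOO]-1 (1,2)[.XX/..O/XOO]-1
p2 X@[OXX/.../XOO]: (1,0)[OXX/X../XOO]+1* (1,1)[OXX/.X./XOO]+1 (1,2)[OXX/..X/XOO]+1
p3 O@[OXX/X../XOO] terminal -1; root [.XX/.../XOO] d7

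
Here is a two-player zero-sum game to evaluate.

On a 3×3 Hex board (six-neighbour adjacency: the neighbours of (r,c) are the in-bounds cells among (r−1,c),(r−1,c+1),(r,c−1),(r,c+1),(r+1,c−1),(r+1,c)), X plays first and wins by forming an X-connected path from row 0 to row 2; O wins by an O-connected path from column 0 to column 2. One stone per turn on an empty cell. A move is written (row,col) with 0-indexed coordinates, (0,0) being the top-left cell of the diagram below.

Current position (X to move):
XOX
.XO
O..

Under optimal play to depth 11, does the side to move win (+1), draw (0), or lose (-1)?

[XOX/.XO/O..] X move#1: (1,0):-1/XOX/XXO/O.., (2,1):+1/XOX/.XO/OX.*, (2,2):-1/XOX/.XO/O.X
[XOX/.XO/OX.] end (terminal -1, O#2); searched XOX/.XO/O.. to 11

value(XOX/.XO/O.., X) = +1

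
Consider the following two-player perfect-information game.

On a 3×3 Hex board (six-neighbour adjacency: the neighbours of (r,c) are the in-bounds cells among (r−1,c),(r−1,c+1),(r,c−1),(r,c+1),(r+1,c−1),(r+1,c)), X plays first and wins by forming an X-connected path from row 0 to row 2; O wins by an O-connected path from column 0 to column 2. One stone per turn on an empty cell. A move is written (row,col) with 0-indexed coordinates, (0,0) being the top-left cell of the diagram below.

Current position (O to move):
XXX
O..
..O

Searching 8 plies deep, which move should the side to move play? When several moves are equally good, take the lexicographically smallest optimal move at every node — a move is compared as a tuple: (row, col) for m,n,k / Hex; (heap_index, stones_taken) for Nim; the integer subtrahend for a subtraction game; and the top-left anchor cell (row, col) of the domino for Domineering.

O's best at [XXX/O../..O]: (1,1)

ply 1, O at XXX/O../..O | (1,1)=+1→XXX/OO./..O*; (1,2)=-1→XXX/O.O/..O; (2,0)=-1→XXX/O../O.O; (2,1)=+1→XXX/O../.OO
ply 2, X at XXX/OO./..O | (1,2)=-1→XXX/OOX/..O*; (2,0)=-1→XXX/OO./X.O; (2,1)=-1→XXX/OO./.XO
ply 3, O at XXX/OOX/..O | (2,0)=-1→XXX/OOX/O.O; (2,1)=+1→XXX/OOX/.OO*
ply 4: XXX/OOX/.OO is terminal -1 (X); from XXX/O../..O depth 8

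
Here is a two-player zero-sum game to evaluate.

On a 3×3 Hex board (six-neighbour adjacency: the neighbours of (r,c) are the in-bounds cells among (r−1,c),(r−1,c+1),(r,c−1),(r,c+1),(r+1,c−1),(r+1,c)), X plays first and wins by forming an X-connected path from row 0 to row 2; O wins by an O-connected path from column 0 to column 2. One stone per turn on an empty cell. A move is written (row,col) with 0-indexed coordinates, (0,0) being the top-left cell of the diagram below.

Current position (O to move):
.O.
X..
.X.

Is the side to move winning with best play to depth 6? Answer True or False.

p1 O@[.O./X../.X.]: (0,0)[OO./X../.X.]-1 (0,2)[.OO/X../.X.]-1 (1,1)[.O./XO./.X.]+1* (1,2)[.O./X.O/.X.]-1 (2,0)[.O./X../OX.]-1 (2,2)[.O./X../.XO]-1
p2 X@[.O./XO./.X.]: (0,0)[XO./XO./.X.]-1* (0,2)[.OX/XO./.X.]-1 (1,2)[.O./XOX/.X.]-1 (2,0)[.O./XO./XX.]-1 (2,2)[.O./XO./.XX]-1
p3 O@[XO./XO./.X.]: (0,2)[XOO/XO./.X.]-1 (1,2)[XO./XOO/.X.]-1 (2,0)[XO./XO./OX.]+1* (2,2)[XO./XO./.XO]-1
p4 X@[XO./XO./OX.]: (0,2)[XOX/XO./OX.]-1* (1,2)[XO./XOX/OX.]-1 (2,2)[XO./XO./OXX]-1
p5 O@[XOX/XO./OX.]: (1,2)[XOX/XOO/OX.]+1* (2,2)[XOX/XO./OXO]-1
p6 X@[XOX/XOO/OX.] terminal -1; root [.O./X../.X.] d6

O winning at [.O./X../.X.]: True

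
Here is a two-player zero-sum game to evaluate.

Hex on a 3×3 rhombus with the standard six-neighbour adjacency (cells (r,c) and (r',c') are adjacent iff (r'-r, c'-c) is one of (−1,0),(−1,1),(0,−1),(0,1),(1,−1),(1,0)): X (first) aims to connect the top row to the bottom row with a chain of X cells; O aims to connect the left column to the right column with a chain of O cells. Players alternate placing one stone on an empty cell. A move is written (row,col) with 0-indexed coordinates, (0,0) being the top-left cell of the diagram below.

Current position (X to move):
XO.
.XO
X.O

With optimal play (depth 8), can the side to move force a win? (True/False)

X winning at [XO./.XO/X.O]: True

p1 X@[XO./.XO/X.O]: (0,2)[XOX/.XO/X.O]+1* (1,0)[XO./XXO/X.O]+1 (2,1)[XO./.XO/XXO]+1
p2 O@[XOX/.XO/X.O] terminal -1; root [XO./.XO/X.O] d8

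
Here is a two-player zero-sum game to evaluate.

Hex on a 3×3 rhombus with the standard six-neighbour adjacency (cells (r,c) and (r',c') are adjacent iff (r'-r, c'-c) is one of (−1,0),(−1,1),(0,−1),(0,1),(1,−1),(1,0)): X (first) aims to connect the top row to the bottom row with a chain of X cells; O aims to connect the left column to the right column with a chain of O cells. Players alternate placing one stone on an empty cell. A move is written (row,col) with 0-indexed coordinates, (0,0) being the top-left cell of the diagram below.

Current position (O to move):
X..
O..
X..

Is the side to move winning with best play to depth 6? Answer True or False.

O winning at [X../O../X..]: True

[X../O../X..] O move#1: (0,1):-1/XO./O../X.., (0,2):+1/X.O/O../X..*, (1,1):+1/X../OO./X.., (1,2):-1/X../O.O/X.., (2,1):-1/X../O../XO., (2,2):-1/X../O../X.O
[X.O/O../X..] X move#2: (0,1):-1/XXO/O../X..*, (1,1):-1/X.O/OX./X.., (1,2):-1/X.O/O.X/X.., (2,1):-1/X.O/O../XX., (2,2):-1/X.O/O../X.X
[XXO/O../X..] O move#3: (1,1):+1/XXO/OO./X..*, (1,2):-1/XXO/O.O/X.., (2,1):-1/XXO/O../XO., (2,2):-1/XXO/O../X.O
[XXO/OO./X..] end (terminal -1, X#4); searched X../O../X.. to 6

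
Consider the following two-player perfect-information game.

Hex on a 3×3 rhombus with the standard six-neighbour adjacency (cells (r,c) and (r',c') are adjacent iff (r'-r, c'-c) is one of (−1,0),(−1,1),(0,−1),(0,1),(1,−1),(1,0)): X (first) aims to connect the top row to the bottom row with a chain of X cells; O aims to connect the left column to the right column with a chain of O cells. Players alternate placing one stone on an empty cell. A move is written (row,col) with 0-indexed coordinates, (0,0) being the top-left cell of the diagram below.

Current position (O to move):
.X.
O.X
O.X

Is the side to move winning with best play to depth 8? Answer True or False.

[.X./O.X/O.X] O move#1: (0,0):-1/OX./O.X/O.X*, (0,2):-1/.XO/O.X/O.X, (1,1):-1/.X./OOX/O.X, (2,1):-1/.X./O.X/OOX
[OX./O.X/O.X] X move#2: (0,2):+1/OXX/O.X/O.X*, (1,1):+1/OX./OXX/O.X, (2,1):+1/OX./O.X/OXX
[OXX/O.X/O.X] end (terminal -1, O#3); searched .X./O.X/O.X to 8

O winning at [.X./O.X/O.X]: False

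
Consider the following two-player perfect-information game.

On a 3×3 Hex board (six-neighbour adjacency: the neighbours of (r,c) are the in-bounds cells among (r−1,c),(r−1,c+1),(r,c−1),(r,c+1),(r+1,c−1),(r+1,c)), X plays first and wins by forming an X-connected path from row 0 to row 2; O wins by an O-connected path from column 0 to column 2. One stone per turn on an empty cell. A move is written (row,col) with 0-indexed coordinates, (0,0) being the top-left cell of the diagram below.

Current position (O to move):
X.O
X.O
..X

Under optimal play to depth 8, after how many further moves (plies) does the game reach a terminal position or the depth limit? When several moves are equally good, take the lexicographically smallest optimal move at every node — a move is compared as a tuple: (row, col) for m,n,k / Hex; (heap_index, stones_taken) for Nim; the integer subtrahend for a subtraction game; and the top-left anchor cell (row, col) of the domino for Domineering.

PV length from [X.O/X.O/..X]: 3 plies

p1 O@[X.O/X.O/..X]: (0,1)[XOO/X.O/..X]-1 (1,1)[X.O/XOO/..X]-1 (2,0)[X.O/X.O/O.X]+1* (2,1)[X.O/X.O/.OX]-1
p2 X@[X.O/X.O/O.X]: (0,1)[XXO/X.O/O.X]-1* (1,1)[X.O/XXO/O.X]-1 (2,1)[X.O/X.O/OXX]-1
p3 O@[XXO/X.O/O.X]: (1,1)[XXO/XOO/O.X]+1* (2,1)[XXO/X.O/OOX]+1
p4 X@[XXO/XOO/O.X] terminal -1; root [X.O/X.O/..X] d8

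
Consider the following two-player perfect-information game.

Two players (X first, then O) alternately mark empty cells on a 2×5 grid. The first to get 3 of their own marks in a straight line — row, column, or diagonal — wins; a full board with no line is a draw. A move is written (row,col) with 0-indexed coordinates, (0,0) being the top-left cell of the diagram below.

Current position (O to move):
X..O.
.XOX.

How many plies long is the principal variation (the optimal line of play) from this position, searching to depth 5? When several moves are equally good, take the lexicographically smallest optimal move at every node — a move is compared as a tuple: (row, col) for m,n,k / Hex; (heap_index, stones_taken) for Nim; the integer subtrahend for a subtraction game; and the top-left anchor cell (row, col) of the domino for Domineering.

p1 O@[X..O./.XOX.]: (0,1)[XO.O./.XOX.]+0 (0,2)[X.OO./.XOX.]+1* (0,4)[X..OO/.XOX.]+0 (1,0)[X..O./OXOX.]+0 (1,4)[X..O./.XOXO]+0
p2 X@[X.OO./.XOX.]: (0,1)[XXOO./.XOX.]-1* (0,4)[X.OOX/.XOX.]-1 (1,0)[X.OO./XXOX.]-1 (1,4)[X.OO./.XOXX]-1
p3 O@[XXOO./.XOX.]: (0,4)[XXOOO/.XOX.]+1* (1,0)[XXOO./OXOX.]+0 (1,4)[XXOO./.XOXO]+0
p4 X@[XXOOO/.XOX.] terminal -1; root [X..O./.XOX.] d5

PV length from [X..O./.XOX.]: 3 plies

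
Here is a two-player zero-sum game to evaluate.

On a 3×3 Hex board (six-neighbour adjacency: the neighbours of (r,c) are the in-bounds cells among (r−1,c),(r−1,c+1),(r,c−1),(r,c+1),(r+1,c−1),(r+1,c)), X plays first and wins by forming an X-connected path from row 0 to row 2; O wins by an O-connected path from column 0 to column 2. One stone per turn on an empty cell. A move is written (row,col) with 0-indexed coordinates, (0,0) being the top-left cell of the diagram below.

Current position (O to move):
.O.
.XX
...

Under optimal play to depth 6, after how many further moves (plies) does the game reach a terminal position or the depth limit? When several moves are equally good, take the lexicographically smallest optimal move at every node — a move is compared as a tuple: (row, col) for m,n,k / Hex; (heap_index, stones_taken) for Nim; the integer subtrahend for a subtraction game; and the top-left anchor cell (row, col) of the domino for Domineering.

ply 1, O at .O./.XX/... | (0,0)=-1→OO./.XX/...; (0,2)=+1→.OO/.XX/...*; (1,0)=-1→.O./OXX/...; (2,0)=-1→.O./.XX/O..; (2,1)=-1→.O./.XX/.O.; (2,2)=-1→.O./.XX/..O
ply 2, X at .OO/.XX/... | (0,0)=-1→XOO/.XX/...*; (1,0)=-1→.OO/XXX/...; (2,0)=-1→.OO/.XX/X..; (2,1)=-1→.OO/.XX/.X.; (2,2)=-1→.OO/.XX/..X
ply 3, O at XOO/.XX/... | (1,0)=+1→XOO/OXX/...*; (2,0)=-1→XOO/.XX/O..; (2,1)=-1→XOO/.XX/.O.; (2,2)=-1→XOO/.XX/..O
ply 4: XOO/OXX/... is terminal -1 (X); from .O./.XX/... depth 6

PV length from [.O./.XX/...]: 3 plies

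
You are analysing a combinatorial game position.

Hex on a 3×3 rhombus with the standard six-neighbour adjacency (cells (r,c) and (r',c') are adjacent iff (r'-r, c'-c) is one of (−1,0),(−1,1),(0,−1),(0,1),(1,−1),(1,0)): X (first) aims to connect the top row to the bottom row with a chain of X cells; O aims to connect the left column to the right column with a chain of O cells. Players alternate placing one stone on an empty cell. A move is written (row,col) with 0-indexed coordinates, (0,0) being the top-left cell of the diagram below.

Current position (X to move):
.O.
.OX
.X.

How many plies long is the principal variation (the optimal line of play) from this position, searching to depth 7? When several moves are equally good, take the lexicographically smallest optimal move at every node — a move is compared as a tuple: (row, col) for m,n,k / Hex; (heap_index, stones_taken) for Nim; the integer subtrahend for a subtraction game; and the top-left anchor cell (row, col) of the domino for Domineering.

PV length from [.O./.OX/.X.]: 1 ply

[.O./.OX/.X.] X move#1: (0,0):-1/XO./.OX/.X., (0,2):+1/.OX/.OX/.X.*, (1,0):-1/.O./XOX/.X., (2,0):-1/.O./.OX/XX., (2,2):-1/.O./.OX/.XX
[.OX/.OX/.X.] end (terminal -1, O#2); searched .O./.OX/.X. to 7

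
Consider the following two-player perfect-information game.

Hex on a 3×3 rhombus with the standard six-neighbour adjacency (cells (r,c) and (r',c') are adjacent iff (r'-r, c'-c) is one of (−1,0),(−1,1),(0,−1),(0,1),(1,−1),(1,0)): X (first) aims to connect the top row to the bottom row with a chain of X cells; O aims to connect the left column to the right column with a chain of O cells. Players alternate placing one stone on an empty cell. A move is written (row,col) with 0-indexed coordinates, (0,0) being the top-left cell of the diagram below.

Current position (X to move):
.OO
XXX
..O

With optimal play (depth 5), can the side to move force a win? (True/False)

X winning at [.OO/XXX/..O]: True

[.OO/XXX/..O] X move#1: (0,0):+1/XOO/XXX/..O*, (2,0):-1/.OO/XXX/X.O, (2,1):-1/.OO/XXX/.XO
[XOO/XXX/..O] O move#2: (2,0):-1/XOO/XXX/O.O*, (2,1):-1/XOO/XXX/.OO
[XOO/XXX/O.O] X move#3: (2,1):+1/XOO/XXX/OXO*
[XOO/XXX/OXO] end (terminal -1, O#4); searched .OO/XXX/..O to 5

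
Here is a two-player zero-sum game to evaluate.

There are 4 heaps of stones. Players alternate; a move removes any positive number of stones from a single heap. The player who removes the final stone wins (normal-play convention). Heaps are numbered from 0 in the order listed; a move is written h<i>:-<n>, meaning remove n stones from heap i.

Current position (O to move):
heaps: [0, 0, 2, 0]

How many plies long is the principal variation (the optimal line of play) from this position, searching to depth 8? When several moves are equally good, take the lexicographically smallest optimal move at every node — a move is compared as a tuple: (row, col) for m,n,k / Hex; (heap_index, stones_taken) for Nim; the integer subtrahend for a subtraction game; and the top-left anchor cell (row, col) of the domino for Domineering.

PV length from [(0,0,2,0)]: 1 ply

p1 O@[(0,0,2,0)]: h2:-1[(0,0,1,0)]-1 h2:-2[(0,0,0,0)]+1*
p2 X@[(0,0,0,0)] terminal -1; root [(0,0,2,0)] d8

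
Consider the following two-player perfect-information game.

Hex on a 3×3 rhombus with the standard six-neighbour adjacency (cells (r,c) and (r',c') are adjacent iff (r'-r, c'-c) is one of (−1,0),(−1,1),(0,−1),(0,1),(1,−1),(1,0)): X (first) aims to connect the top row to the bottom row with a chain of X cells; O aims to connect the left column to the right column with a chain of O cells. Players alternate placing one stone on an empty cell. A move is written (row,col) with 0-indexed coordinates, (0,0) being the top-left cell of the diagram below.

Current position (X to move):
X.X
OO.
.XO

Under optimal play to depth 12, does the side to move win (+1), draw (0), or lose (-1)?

[X.X/OO./.XO] X move#1: (0,1):-1/XXX/OO./.XO, (1,2):+1/X.X/OOX/.XO*, (2,0):-1/X.X/OO./XXO
[X.X/OOX/.XO] end (terminal -1, O#2); searched X.X/OO./.XO to 12

value(X.X/OO./.XO, X) = +1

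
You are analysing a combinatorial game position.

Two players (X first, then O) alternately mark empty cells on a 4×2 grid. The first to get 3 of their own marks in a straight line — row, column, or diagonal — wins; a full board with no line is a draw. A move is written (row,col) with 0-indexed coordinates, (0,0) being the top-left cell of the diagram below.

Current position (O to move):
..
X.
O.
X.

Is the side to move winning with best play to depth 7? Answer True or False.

O winning at [../X./O./X.]: False

ply 1, O at ../X./O./X. | (0,0)=+0→O./X./O./X.*; (0,1)=+0→.O/X./O./X.; (1,1)=+0→../XO/O./X.; (2,1)=+0→../X./OO/X.; (3,1)=+0→../X./O./XO
ply 2, X at O./X./O./X. | (0,1)=+0→OX/X./O./X.*; (1,1)=+0→O./XX/O./X.; (2,1)=+0→O./X./OX/X.; (3,1)=+0→O./X./O./XX
ply 3, O at OX/X./O./X. | (1,1)=+0→OX/XO/O./X.*; (2,1)=+0→OX/X./OO/X.; (3,1)=+0→OX/X./O./XO
ply 4, X at OX/XO/O./X. | (2,1)=+0→OX/XO/OX/X.*; (3,1)=+0→OX/XO/O./XX
ply 5, O at OX/XO/OX/X. | (3,1)=+0→OX/XO/OX/XO*
ply 6: OX/XO/OX/XO is terminal +0 (X); from ../X./O./X. depth 7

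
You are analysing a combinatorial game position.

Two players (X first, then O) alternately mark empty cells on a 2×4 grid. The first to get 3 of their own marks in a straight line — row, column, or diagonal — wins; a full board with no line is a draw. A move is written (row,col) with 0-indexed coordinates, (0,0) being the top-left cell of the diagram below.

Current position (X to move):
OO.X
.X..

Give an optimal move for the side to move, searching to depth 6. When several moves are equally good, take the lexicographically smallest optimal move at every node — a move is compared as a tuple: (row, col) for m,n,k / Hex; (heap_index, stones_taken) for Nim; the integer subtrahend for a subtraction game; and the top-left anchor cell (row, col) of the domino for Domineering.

[OO.X/.X..] X move#1: (0,2):+0/OOXX/.X..*, (1,0):-1/OO.X/XX.., (1,2):-1/OO.X/.XX., (1,3):-1/OO.X/.X.X
[OOXX/.X..] O move#2: (1,0):+0/OOXX/OX..*, (1,2):+0/OOXX/.XO., (1,3):+0/OOXX/.X.O
[OOXX/OX..] X move#3: (1,2):+0/OOXX/OXX.*, (1,3):+0/OOXX/OX.X
[OOXX/OXX.] O move#4: (1,3):+0/OOXX/OXXO*
[OOXX/OXXO] end (terminal +0, X#5); searched OO.X/.X.. to 6

X's best at [OO.X/.X..]: (0,2)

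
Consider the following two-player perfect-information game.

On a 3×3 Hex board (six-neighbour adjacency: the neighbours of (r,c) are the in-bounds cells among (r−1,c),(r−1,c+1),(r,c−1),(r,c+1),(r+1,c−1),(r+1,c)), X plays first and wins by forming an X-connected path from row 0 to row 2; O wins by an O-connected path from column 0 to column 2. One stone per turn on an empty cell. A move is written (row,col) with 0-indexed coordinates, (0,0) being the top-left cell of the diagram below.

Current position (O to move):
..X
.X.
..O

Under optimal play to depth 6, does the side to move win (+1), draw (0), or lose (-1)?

value(..X/.X./..O, O) = -1

[..X/.X./..O] O move#1: (0,0):-1/O.X/.X./..O*, (0,1):-1/.OX/.X./..O, (1,0):-1/..X/OX./..O, (1,2):-1/..X/.XO/..O, (2,0):-1/..X/.X./O.O, (2,1):-1/..X/.X./.OO
[O.X/.X./..O] X move#2: (0,1):+1/OXX/.X./..O*, (1,0):+1/O.X/XX./..O, (1,2):+1/O.X/.XX/..O, (2,0):+1/O.X/.X./X.O, (2,1):+1/O.X/.X./.XO
[OXX/.X./..O] O move#3: (1,0):-1/OXX/OX./..O*, (1,2):-1/OXX/.XO/..O, (2,0):-1/OXX/.X./O.O, (2,1):-1/OXX/.X./.OO
[OXX/OX./..O] X move#4: (1,2):+1/OXX/OXX/..O*, (2,0):+1/OXX/OX./X.O, (2,1):+1/OXX/OX./.XO
[OXX/OXX/..O] O move#5: (2,0):-1/OXX/OXX/O.O*, (2,1):-1/OXX/OXX/.OO
[OXX/OXX/O.O] X move#6: (2,1):+1/OXX/OXX/OXO*
[OXX/OXX/OXO] end (terminal -1, O#7); searched ..X/.X./..O to 6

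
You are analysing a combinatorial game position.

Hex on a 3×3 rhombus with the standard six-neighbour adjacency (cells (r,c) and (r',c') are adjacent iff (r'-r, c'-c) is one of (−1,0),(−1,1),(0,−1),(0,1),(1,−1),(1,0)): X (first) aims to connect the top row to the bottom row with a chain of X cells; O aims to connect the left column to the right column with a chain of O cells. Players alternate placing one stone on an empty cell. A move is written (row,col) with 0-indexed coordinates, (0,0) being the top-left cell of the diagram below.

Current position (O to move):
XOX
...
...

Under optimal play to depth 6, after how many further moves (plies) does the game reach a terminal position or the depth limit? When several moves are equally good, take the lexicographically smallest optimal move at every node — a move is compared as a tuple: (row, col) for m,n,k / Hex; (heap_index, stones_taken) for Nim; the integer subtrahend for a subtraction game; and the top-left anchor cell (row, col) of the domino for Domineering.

PV length from [XOX/.../...]: 4 plies

ply 1, O at XOX/.../... | (1,0)=-1→XOX/O../...*; (1,1)=-1→XOX/.O./...; (1,2)=-1→XOX/..O/...; (2,0)=-1→XOX/.../O..; (2,1)=-1→XOX/.../.O.; (2,2)=-1→XOX/.../..O
ply 2, X at XOX/O../... | (1,1)=+1→XOX/OX./...*; (1,2)=+1→XOX/O.X/...; (2,0)=+1→XOX/O../X..; (2,1)=+1→XOX/O../.X.; (2,2)=+1→XOX/O../..X
ply 3, O at XOX/OX./... | (1,2)=-1→XOX/OXO/...*; (2,0)=-1→XOX/OX./O..; (2,1)=-1→XOX/OX./.O.; (2,2)=-1→XOX/OX./..O
ply 4, X at XOX/OXO/... | (2,0)=+1→XOX/OXO/X..*; (2,1)=+1→XOX/OXO/.X.; (2,2)=+1→XOX/OXO/..X
ply 5: XOX/OXO/X.. is terminal -1 (O); from XOX/.../... depth 6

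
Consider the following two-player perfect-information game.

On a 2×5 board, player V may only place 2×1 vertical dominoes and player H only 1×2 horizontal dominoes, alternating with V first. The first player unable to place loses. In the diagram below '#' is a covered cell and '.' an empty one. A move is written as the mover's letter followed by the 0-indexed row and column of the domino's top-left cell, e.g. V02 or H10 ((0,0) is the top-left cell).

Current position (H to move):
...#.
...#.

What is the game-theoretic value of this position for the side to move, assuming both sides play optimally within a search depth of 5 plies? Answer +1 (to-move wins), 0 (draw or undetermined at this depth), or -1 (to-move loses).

value(...#./...#., H) = -1

p1 H@[...#./...#.]: H00[##.#./...#.]-1* H01[.###./...#.]-1 H10[...#./##.#.]-1 H11[...#./.###.]-1
p2 V@[##.#./...#.]: V02[####./..##.]+1* V04[##.##/...##]-1
p3 H@[####./..##.]: H10[####./####.]-1*
p4 V@[####./####.]: V04[#####/#####]+1*
p5 H@[#####/#####] terminal -1; root [...#./...#.] d5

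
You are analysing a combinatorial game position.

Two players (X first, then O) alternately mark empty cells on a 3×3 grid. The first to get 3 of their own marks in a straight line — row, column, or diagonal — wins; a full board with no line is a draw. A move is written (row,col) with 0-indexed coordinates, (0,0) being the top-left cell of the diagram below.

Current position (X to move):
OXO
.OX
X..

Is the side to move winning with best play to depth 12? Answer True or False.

[OXO/.OX/X..] X move#1: (1,0):-1/OXO/XOX/X.., (2,1):-1/OXO/.OX/XX., (2,2):+0/OXO/.OX/X.X*
[OXO/.OX/X.X] O move#2: (1,0):-1/OXO/OOX/X.X, (2,1):+0/OXO/.OX/XOX*
[OXO/.OX/XOX] X move#3: (1,0):+0/OXO/XOX/XOX*
[OXO/XOX/XOX] end (terminal +0, O#4); searched OXO/.OX/X.. to 12

X winning at [OXO/.OX/X..]: False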